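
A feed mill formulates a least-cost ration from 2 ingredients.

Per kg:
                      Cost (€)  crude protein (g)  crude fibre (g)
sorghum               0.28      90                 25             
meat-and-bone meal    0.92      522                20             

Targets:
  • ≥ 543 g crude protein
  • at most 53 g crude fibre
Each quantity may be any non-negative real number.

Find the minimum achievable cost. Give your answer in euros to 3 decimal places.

Set it up as a linear program. Let x1 = kg of sorghum, x2 = kg of meat-and-bone meal.
Minimize 0.28x1 + 0.92x2 s.t.:
  90x1 + 522x2 ≥ 543   (crude protein)
  25x1 + 20x2 ≤ 53   (crude fibre)
  x1, x2 ≥ 0.
The minimum-cost mix takes nothing from sorghum — only meat-and-bone meal. Binding constraint: crude protein.
Optimal quantities: meat-and-bone meal = 1.04 kg.
Hence cost = 0.92·1.04 = €0.95680.

€0.957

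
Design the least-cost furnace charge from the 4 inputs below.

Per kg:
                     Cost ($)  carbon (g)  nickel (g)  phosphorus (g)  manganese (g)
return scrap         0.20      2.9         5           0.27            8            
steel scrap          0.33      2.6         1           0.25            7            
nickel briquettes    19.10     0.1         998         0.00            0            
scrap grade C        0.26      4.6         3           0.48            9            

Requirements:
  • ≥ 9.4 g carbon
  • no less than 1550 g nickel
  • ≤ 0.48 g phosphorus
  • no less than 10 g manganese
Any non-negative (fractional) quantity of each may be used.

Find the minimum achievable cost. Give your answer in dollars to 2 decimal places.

Set it up as a linear program. Let x1 = kg of return scrap, x2 = kg of steel scrap, x3 = kg of nickel briquettes, x4 = kg of scrap grade C.
Minimize 0.2x1 + 0.33x2 + 19.1x3 + 0.26x4 s.t.:
  2.9x1 + 2.6x2 + 0.1x3 + 4.6x4 ≥ 9.4   (carbon)
  5x1 + 1x2 + 998x3 + 3x4 ≥ 1550   (nickel)
  0.27x1 + 0.25x2 + 0.48x4 ≤ 0.48   (phosphorus)
  8x1 + 7x2 + 9x4 ≥ 10   (manganese)
  x1, x2, x3, x4 ≥ 0.
The minimum-cost mix takes nothing from steel scrap, scrap grade C — only return scrap, nickel briquettes. There the carbon and phosphorus constraints are tight.
That vertex is x1 = 1.7778, x3 = 42.444.
Objective = 0.2·1.7778 + 19.1·42.444 = 811.0360.

$811.04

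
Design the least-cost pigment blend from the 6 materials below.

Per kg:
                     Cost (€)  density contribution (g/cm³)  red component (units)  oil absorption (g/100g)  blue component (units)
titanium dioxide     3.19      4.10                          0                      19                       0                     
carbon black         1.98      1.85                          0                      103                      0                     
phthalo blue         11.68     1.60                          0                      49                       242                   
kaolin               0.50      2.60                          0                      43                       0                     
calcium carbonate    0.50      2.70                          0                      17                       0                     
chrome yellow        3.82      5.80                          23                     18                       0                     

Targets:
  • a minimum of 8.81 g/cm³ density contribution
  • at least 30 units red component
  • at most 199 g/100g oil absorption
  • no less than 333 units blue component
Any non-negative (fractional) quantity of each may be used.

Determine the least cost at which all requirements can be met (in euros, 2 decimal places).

€21.05

This is a linear program. Let x1 = kg of titanium dioxide, x2 = kg of carbon black, x3 = kg of phthalo blue, x4 = kg of kaolin, x5 = kg of calcium carbonate, x6 = kg of chrome yellow.
Minimize 3.19x1 + 1.98x2 + 11.68x3 + 0.5x4 + 0.5x5 + 3.82x6 subject to:
  4.1x1 + 1.85x2 + 1.6x3 + 2.6x4 + 2.7x5 + 5.8x6 ≥ 8.81   (density contribution)
  23x6 ≥ 30   (red component)
  19x1 + 103x2 + 49x3 + 43x4 + 17x5 + 18x6 ≤ 199   (oil absorption)
  242x3 ≥ 333   (blue component)
  x1, x2, x3, x4, x5, x6 ≥ 0.
The optimal basis is {phthalo blue, chrome yellow}; titanium dioxide, carbon black, kaolin, calcium carbonate drop out. The red component and blue component requirements are met with equality.
That vertex is x3 = 1.376, x6 = 1.304.
Total cost: 11.68·1.376 + 3.82·1.304 = 21.0530.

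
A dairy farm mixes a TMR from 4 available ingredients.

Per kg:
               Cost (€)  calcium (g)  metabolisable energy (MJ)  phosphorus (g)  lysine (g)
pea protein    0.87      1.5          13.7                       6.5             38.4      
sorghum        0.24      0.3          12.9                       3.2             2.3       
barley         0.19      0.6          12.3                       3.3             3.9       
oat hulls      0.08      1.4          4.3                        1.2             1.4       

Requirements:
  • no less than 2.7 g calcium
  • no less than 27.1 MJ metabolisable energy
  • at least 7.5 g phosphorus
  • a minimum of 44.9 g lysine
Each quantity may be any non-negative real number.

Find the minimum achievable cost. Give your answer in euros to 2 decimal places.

Treat it as an LP. Let x1 = kg of pea protein, x2 = kg of sorghum, x3 = kg of barley, x4 = kg of oat hulls.
Minimise 0.87x1 + 0.24x2 + 0.19x3 + 0.08x4 s.t.:
  1.5x1 + 0.3x2 + 0.6x3 + 1.4x4 ≥ 2.7   (calcium)
  13.7x1 + 12.9x2 + 12.3x3 + 4.3x4 ≥ 27.1   (metabolisable energy)
  6.5x1 + 3.2x2 + 3.3x3 + 1.2x4 ≥ 7.5   (phosphorus)
  38.4x1 + 2.3x2 + 3.9x3 + 1.4x4 ≥ 44.9   (lysine)
  x1, x2, x3, x4 ≥ 0.
At the optimum only pea protein, barley, oat hulls are positive (sorghum = 0). Binding constraints: calcium, metabolisable energy, lysine.
Optimal quantities: pea protein = 1.066 kg, barley = 0.8719 kg, oat hulls = 0.4131 kg.
Objective = 0.87·1.066 + 0.19·0.8719 + 0.08·0.4131 = 1.1261.

€1.13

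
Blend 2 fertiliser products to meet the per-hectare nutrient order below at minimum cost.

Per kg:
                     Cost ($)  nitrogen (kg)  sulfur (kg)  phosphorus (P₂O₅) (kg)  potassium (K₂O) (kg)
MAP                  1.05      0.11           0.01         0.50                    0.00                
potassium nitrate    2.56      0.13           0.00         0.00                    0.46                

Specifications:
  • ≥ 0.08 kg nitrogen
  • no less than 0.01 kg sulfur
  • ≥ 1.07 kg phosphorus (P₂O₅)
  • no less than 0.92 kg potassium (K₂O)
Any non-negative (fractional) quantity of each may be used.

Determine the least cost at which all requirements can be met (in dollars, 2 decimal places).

Treat it as an LP. Let x1 = kg of MAP, x2 = kg of potassium nitrate.
Minimise 1.05x1 + 2.56x2 with:
  0.11x1 + 0.13x2 ≥ 0.08   (nitrogen)
  0.01x1 ≥ 0.01   (sulfur)
  0.5x1 ≥ 1.07   (phosphorus (P₂O₅))
  0.46x2 ≥ 0.92   (potassium (K₂O))
  x1, x2 ≥ 0.
Both inputs are positive at the optimum. Binding constraints: phosphorus (P₂O₅) and potassium (K₂O).
So MAP = 2.14 kg, potassium nitrate = 2 kg.
Total cost: 1.05·2.14 + 2.56·2 = 7.3670.

$7.37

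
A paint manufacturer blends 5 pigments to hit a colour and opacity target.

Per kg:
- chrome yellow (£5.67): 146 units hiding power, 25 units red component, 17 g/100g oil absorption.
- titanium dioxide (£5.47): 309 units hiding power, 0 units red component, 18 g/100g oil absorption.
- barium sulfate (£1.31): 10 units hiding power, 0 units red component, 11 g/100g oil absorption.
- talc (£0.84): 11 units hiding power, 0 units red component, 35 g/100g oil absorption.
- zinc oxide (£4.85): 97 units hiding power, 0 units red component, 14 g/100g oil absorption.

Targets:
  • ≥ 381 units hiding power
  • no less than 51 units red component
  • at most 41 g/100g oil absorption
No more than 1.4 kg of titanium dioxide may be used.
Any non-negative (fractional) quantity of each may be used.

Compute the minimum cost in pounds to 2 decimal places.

£13.04

This is a linear program. Let x1 = kg of chrome yellow, x2 = kg of titanium dioxide, x3 = kg of barium sulfate, x4 = kg of talc, x5 = kg of zinc oxide.
min 5.67x1 + 5.47x2 + 1.31x3 + 0.84x4 + 4.85x5 s.t.:
  146x1 + 309x2 + 10x3 + 11x4 + 97x5 ≥ 381   (hiding power)
  25x1 ≥ 51   (red component)
  17x1 + 18x2 + 11x3 + 35x4 + 14x5 ≤ 41   (oil absorption)
  x2 ≤ 1.4
  x1, x2, x3, x4, x5 ≥ 0.
The cheapest feasible vertex uses only chrome yellow, titanium dioxide; barium sulfate, talc, zinc oxide are not used. The hiding power and red component requirements are met with equality.
Optimal quantities: chrome yellow = 2.04 kg, titanium dioxide = 0.2691 kg.
Objective = 5.67·2.04 + 5.47·0.2691 = 13.0388.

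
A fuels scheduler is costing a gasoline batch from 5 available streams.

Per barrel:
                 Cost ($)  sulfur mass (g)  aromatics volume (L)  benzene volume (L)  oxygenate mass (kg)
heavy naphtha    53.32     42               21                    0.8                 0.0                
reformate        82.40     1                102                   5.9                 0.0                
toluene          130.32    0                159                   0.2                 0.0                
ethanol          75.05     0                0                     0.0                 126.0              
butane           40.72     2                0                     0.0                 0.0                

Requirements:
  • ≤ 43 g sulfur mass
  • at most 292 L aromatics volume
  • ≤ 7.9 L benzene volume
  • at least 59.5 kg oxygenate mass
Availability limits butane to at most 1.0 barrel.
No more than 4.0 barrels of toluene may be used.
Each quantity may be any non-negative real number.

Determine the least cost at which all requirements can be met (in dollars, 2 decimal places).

This is a linear program. Let x1 = barrels of heavy naphtha, x2 = barrels of reformate, x3 = barrels of toluene, x4 = barrels of ethanol, x5 = barrels of butane.
min 53.32x1 + 82.4x2 + 130.32x3 + 75.05x4 + 40.72x5 s.t.:
  42x1 + 1x2 + 2x5 ≤ 43   (sulfur mass)
  21x1 + 102x2 + 159x3 ≤ 292   (aromatics volume)
  0.8x1 + 5.9x2 + 0.2x3 ≤ 7.9   (benzene volume)
  126x4 ≥ 59.5   (oxygenate mass)
  x5 ≤ 1
  x3 ≤ 4
  x1, x2, x3, x4, x5 ≥ 0.
The cheapest feasible vertex uses only ethanol; heavy naphtha, reformate, toluene, butane are not used. Binding constraint: oxygenate mass.
So ethanol = 0.4722 barrels.
Hence cost = 75.05·0.4722 = $35.4386.

$35.44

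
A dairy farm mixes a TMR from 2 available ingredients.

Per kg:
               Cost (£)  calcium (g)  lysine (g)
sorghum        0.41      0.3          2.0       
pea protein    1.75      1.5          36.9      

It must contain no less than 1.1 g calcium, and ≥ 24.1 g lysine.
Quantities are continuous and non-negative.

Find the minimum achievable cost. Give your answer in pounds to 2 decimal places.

£1.28

Let x1 = kg of sorghum, x2 = kg of pea protein.
Minimise 0.41x1 + 1.75x2 with:
  0.3x1 + 1.5x2 ≥ 1.1   (calcium)
  2x1 + 36.9x2 ≥ 24.1   (lysine)
  x1, x2 ≥ 0.
The cheapest feasible vertex uses only pea protein; sorghum is not used. Binding constraint: calcium.
Optimal quantities: pea protein = 0.7333 kg.
Total cost: 1.75·0.7333 = 1.2833.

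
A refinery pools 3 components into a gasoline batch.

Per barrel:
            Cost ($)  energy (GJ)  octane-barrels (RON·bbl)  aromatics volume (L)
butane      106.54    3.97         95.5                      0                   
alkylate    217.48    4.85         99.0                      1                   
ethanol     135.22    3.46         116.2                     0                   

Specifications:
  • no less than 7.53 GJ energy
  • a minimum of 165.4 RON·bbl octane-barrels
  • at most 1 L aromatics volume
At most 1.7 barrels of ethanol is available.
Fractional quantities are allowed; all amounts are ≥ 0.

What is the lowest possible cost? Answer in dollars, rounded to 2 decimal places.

Set it up as a linear program. Let x1 = barrels of butane, x2 = barrels of alkylate, x3 = barrels of ethanol.
Minimise 106.54x1 + 217.48x2 + 135.22x3 subject to:
  3.97x1 + 4.85x2 + 3.46x3 ≥ 7.53   (energy)
  95.5x1 + 99x2 + 116.2x3 ≥ 165.4   (octane-barrels)
  1x2 ≤ 1   (aromatics volume)
  x3 ≤ 1.7
  x1, x2, x3 ≥ 0.
The minimum-cost mix takes nothing from alkylate, ethanol — only butane. Binding constraint: energy.
Optimal quantities: butane = 1.89673 barrels.
Cost = 106.54·1.89673 = 202.0776.

$202.08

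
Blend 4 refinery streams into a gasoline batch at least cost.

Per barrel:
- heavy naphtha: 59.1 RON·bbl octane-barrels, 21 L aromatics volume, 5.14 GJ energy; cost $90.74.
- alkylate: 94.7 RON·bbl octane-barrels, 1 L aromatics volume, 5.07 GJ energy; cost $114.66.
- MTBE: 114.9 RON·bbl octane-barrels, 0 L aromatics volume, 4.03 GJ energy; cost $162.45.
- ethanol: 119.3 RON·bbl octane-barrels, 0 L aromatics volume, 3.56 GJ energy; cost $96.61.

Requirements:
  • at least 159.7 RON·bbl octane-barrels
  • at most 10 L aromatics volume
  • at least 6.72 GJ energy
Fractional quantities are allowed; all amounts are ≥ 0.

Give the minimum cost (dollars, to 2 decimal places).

Let x1 = barrels of heavy naphtha, x2 = barrels of alkylate, x3 = barrels of MTBE, x4 = barrels of ethanol.
Minimise 90.74x1 + 114.66x2 + 162.45x3 + 96.61x4 s.t.:
  59.1x1 + 94.7x2 + 114.9x3 + 119.3x4 ≥ 159.7   (octane-barrels)
  21x1 + 1x2 ≤ 10   (aromatics volume)
  5.14x1 + 5.07x2 + 4.03x3 + 3.56x4 ≥ 6.72   (energy)
  x1, x2, x3, x4 ≥ 0.
At the optimum only heavy naphtha, alkylate, ethanol are positive (MTBE = 0). The octane-barrels, aromatics volume, energy requirements are met with equality.
So heavy naphtha = 0.46827 barrels, alkylate = 0.16638 barrels, ethanol = 0.9746 barrels.
Total cost: 90.74·0.46827 + 114.66·0.16638 + 96.61·0.9746 = 155.7241.

$155.72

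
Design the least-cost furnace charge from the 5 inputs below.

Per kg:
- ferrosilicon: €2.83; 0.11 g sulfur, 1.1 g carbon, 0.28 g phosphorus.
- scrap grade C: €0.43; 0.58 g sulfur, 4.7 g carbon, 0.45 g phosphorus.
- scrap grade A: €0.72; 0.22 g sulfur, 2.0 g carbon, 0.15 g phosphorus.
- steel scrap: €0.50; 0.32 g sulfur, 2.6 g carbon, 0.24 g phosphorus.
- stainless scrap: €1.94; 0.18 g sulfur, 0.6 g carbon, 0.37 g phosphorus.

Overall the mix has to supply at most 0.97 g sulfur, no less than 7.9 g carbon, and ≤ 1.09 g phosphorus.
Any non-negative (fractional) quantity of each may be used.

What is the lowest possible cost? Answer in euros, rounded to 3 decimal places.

€0.821

Let x1 = kg of ferrosilicon, x2 = kg of scrap grade C, x3 = kg of scrap grade A, x4 = kg of steel scrap, x5 = kg of stainless scrap.
Minimise 2.83x1 + 0.43x2 + 0.72x3 + 0.5x4 + 1.94x5 subject to:
  0.11x1 + 0.58x2 + 0.22x3 + 0.32x4 + 0.18x5 ≤ 0.97   (sulfur)
  1.1x1 + 4.7x2 + 2x3 + 2.6x4 + 0.6x5 ≥ 7.9   (carbon)
  0.28x1 + 0.45x2 + 0.15x3 + 0.24x4 + 0.37x5 ≤ 1.09   (phosphorus)
  x1, x2, x3, x4, x5 ≥ 0.
The optimal basis is {scrap grade C, scrap grade A}; ferrosilicon, steel scrap, stainless scrap drop out. Binding constraints: sulfur and carbon.
That vertex is x2 = 1.603, x3 = 0.1825.
Total cost: 0.43·1.603 + 0.72·0.1825 = 0.82069.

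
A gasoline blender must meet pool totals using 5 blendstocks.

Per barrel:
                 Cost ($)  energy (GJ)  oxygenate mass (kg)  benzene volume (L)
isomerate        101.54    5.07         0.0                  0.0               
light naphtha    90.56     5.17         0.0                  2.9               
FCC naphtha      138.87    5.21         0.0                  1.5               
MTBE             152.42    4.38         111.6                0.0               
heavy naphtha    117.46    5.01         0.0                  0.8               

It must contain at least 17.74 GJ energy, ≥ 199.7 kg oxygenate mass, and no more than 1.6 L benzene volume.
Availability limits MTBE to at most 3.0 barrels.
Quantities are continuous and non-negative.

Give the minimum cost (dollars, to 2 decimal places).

This is a linear program. Let x1 = barrels of isomerate, x2 = barrels of light naphtha, x3 = barrels of FCC naphtha, x4 = barrels of MTBE, x5 = barrels of heavy naphtha.
min 101.54x1 + 90.56x2 + 138.87x3 + 152.42x4 + 117.46x5 s.t.:
  5.07x1 + 5.17x2 + 5.21x3 + 4.38x4 + 5.01x5 ≥ 17.74   (energy)
  111.6x4 ≥ 199.7   (oxygenate mass)
  2.9x2 + 1.5x3 + 0.8x5 ≤ 1.6   (benzene volume)
  x4 ≤ 3
  x1, x2, x3, x4, x5 ≥ 0.
The cheapest feasible vertex uses only isomerate, light naphtha, MTBE; FCC naphtha, heavy naphtha are not used. The energy, oxygenate mass, benzene volume requirements are met with equality.
That vertex is x1 = 1.3905, x2 = 0.55172, x4 = 1.7894.
Hence cost = 101.54·1.3905 + 90.56·0.55172 + 152.42·1.7894 = $463.8955.

$463.90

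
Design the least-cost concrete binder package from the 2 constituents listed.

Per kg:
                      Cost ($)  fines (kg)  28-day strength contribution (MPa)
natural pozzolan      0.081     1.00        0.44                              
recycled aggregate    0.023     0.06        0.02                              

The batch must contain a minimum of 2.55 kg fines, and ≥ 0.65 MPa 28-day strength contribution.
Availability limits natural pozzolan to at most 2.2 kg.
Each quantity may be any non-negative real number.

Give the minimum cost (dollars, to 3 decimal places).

$0.312

Let x1 = kg of natural pozzolan, x2 = kg of recycled aggregate.
min 0.081x1 + 0.023x2 with:
  1x1 + 0.06x2 ≥ 2.55   (fines)
  0.44x1 + 0.02x2 ≥ 0.65   (28-day strength contribution)
  x1 ≤ 2.2
  x1, x2 ≥ 0.
Both inputs are positive at the optimum. The fines and the natural pozzolan cap requirements are met with equality.
Solving gives x1 = 2.2, x2 = 5.833.
Objective = 0.081·2.2 + 0.023·5.833 = 0.31236.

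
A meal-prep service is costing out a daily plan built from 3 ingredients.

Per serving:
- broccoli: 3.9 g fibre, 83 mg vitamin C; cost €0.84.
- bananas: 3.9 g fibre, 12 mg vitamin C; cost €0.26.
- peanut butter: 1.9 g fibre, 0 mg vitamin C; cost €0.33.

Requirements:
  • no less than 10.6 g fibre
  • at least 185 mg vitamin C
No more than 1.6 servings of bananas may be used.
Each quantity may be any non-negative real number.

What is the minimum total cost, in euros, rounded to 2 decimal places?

Let x1 = servings of broccoli, x2 = servings of bananas, x3 = servings of peanut butter.
min 0.84x1 + 0.26x2 + 0.33x3 subject to:
  3.9x1 + 3.9x2 + 1.9x3 ≥ 10.6   (fibre)
  83x1 + 12x2 ≥ 185   (vitamin C)
  x2 ≤ 1.6
  x1, x2, x3 ≥ 0.
The minimum-cost mix takes nothing from peanut butter — only broccoli, bananas. The fibre and vitamin C requirements are met with equality.
Solving gives x1 = 2.146, x2 = 0.5717.
Total cost: 0.84·2.146 + 0.26·0.5717 = 1.9513.

€1.95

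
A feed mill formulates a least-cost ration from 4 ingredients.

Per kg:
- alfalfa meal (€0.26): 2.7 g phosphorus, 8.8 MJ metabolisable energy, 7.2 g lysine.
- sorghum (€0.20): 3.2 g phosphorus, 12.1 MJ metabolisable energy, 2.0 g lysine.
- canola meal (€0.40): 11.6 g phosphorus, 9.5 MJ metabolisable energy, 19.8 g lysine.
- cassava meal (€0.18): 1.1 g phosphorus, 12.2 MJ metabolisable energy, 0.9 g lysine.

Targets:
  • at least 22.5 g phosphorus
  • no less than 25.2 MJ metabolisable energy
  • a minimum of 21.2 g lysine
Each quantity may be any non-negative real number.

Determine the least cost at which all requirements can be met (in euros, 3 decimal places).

Treat it as an LP. Let x1 = kg of alfalfa meal, x2 = kg of sorghum, x3 = kg of canola meal, x4 = kg of cassava meal.
min 0.26x1 + 0.2x2 + 0.4x3 + 0.18x4 s.t.:
  2.7x1 + 3.2x2 + 11.6x3 + 1.1x4 ≥ 22.5   (phosphorus)
  8.8x1 + 12.1x2 + 9.5x3 + 12.2x4 ≥ 25.2   (metabolisable energy)
  7.2x1 + 2x2 + 19.8x3 + 0.9x4 ≥ 21.2   (lysine)
  x1, x2, x3, x4 ≥ 0.
At the optimum only sorghum, canola meal are positive (alfalfa meal, cassava meal = 0). Binding constraints: phosphorus and metabolisable energy.
So sorghum = 0.7145 kg, canola meal = 1.743 kg.
Objective = 0.2·0.7145 + 0.4·1.743 = 0.84010.

€0.840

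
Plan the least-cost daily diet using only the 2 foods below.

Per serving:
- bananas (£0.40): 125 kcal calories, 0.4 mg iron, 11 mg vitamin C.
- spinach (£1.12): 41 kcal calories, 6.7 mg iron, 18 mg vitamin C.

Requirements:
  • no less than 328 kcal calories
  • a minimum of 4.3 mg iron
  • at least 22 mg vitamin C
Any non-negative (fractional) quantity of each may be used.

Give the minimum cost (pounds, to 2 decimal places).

Let x1 = servings of bananas, x2 = servings of spinach.
Minimize 0.4x1 + 1.12x2 s.t.:
  125x1 + 41x2 ≥ 328   (calories)
  0.4x1 + 6.7x2 ≥ 4.3   (iron)
  11x1 + 18x2 ≥ 22   (vitamin C)
  x1, x2 ≥ 0.
Both inputs are positive at the optimum. There the calories and iron constraints are tight.
Solving gives x1 = 2.462, x2 = 0.4948.
Total cost: 0.4·2.462 + 1.12·0.4948 = 1.5390.

£1.54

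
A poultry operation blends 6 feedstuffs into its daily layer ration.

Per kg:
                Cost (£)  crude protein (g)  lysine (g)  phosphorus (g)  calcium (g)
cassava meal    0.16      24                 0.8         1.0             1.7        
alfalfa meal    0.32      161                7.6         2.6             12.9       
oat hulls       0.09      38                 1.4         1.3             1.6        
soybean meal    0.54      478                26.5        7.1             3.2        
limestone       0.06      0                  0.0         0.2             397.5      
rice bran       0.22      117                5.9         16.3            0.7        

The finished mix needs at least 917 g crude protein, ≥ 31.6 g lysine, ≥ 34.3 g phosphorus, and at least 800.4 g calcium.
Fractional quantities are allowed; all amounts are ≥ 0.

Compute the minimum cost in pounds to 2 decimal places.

£1.28

Let x1 = kg of cassava meal, x2 = kg of alfalfa meal, x3 = kg of oat hulls, x4 = kg of soybean meal, x5 = kg of limestone, x6 = kg of rice bran.
min 0.16x1 + 0.32x2 + 0.09x3 + 0.54x4 + 0.06x5 + 0.22x6 with:
  24x1 + 161x2 + 38x3 + 478x4 + 117x6 ≥ 917   (crude protein)
  0.8x1 + 7.6x2 + 1.4x3 + 26.5x4 + 5.9x6 ≥ 31.6   (lysine)
  1x1 + 2.6x2 + 1.3x3 + 7.1x4 + 0.2x5 + 16.3x6 ≥ 34.3   (phosphorus)
  1.7x1 + 12.9x2 + 1.6x3 + 3.2x4 + 397.5x5 + 0.7x6 ≥ 800.4   (calcium)
  x1, x2, x3, x4, x5, x6 ≥ 0.
The cheapest feasible vertex uses only soybean meal, limestone, rice bran; cassava meal, alfalfa meal, oat hulls are not used. The crude protein, phosphorus, calcium requirements are met with equality.
Optimal quantities: soybean meal = 1.578 kg, limestone = 1.998 kg, rice bran = 1.393 kg.
Cost = 0.54·1.578 + 0.06·1.998 + 0.22·1.393 = 1.2785.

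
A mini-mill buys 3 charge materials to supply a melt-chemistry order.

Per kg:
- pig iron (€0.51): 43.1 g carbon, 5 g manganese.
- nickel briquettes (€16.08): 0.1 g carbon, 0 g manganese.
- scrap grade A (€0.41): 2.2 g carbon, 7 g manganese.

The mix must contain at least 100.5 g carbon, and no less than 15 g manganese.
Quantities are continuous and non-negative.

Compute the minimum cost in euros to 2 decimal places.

€1.38

This is a linear program. Let x1 = kg of pig iron, x2 = kg of nickel briquettes, x3 = kg of scrap grade A.
min 0.51x1 + 16.08x2 + 0.41x3 s.t.:
  43.1x1 + 0.1x2 + 2.2x3 ≥ 100.5   (carbon)
  5x1 + 7x3 ≥ 15   (manganese)
  x1, x2, x3 ≥ 0.
The minimum-cost mix takes nothing from nickel briquettes — only pig iron, scrap grade A. Binding constraints: carbon and manganese.
Solving gives x1 = 2.307, x3 = 0.4954.
Hence cost = 0.51·2.307 + 0.41·0.4954 = €1.3797.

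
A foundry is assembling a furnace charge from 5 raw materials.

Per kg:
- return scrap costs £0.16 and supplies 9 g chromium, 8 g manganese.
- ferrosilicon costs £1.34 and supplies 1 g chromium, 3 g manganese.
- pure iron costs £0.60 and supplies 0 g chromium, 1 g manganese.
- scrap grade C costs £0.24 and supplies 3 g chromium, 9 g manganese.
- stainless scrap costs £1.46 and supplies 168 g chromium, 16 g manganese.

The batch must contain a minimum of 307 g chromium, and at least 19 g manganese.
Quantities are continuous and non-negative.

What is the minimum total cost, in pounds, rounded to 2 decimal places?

£2.67

Let x1 = kg of return scrap, x2 = kg of ferrosilicon, x3 = kg of pure iron, x4 = kg of scrap grade C, x5 = kg of stainless scrap.
min 0.16x1 + 1.34x2 + 0.6x3 + 0.24x4 + 1.46x5 subject to:
  9x1 + 1x2 + 3x4 + 168x5 ≥ 307   (chromium)
  8x1 + 3x2 + 1x3 + 9x4 + 16x5 ≥ 19   (manganese)
  x1, x2, x3, x4, x5 ≥ 0.
The optimal basis is {stainless scrap}; return scrap, ferrosilicon, pure iron, scrap grade C drop out. Binding constraint: chromium.
Solving gives x5 = 1.827.
Total cost: 1.46·1.827 = 2.6674.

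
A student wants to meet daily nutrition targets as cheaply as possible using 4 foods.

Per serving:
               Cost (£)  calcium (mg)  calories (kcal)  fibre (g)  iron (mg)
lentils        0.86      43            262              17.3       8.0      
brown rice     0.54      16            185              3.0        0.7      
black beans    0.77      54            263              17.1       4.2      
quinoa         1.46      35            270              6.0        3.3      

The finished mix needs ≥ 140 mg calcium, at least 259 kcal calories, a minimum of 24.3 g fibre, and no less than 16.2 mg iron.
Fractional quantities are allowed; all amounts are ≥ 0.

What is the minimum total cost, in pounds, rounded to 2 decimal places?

£2.28

Set it up as a linear program. Let x1 = servings of lentils, x2 = servings of brown rice, x3 = servings of black beans, x4 = servings of quinoa.
Minimize 0.86x1 + 0.54x2 + 0.77x3 + 1.46x4 s.t.:
  43x1 + 16x2 + 54x3 + 35x4 ≥ 140   (calcium)
  262x1 + 185x2 + 263x3 + 270x4 ≥ 259   (calories)
  17.3x1 + 3x2 + 17.1x3 + 6x4 ≥ 24.3   (fibre)
  8x1 + 0.7x2 + 4.2x3 + 3.3x4 ≥ 16.2   (iron)
  x1, x2, x3, x4 ≥ 0.
The cheapest feasible vertex uses only lentils, black beans; brown rice, quinoa are not used. There the calcium and iron constraints are tight.
So lentils = 1.141 servings, black beans = 1.684 servings.
Objective = 0.86·1.141 + 0.77·1.684 = 2.2779.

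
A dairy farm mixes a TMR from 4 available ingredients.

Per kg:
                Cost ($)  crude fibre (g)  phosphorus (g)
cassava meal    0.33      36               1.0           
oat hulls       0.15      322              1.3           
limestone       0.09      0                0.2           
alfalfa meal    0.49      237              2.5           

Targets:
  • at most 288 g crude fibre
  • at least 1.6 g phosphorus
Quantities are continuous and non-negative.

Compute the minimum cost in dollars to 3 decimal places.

$0.242

Treat it as an LP. Let x1 = kg of cassava meal, x2 = kg of oat hulls, x3 = kg of limestone, x4 = kg of alfalfa meal.
Minimise 0.33x1 + 0.15x2 + 0.09x3 + 0.49x4 s.t.:
  36x1 + 322x2 + 237x4 ≤ 288   (crude fibre)
  1x1 + 1.3x2 + 0.2x3 + 2.5x4 ≥ 1.6   (phosphorus)
  x1, x2, x3, x4 ≥ 0.
The minimum-cost mix takes nothing from cassava meal, limestone — only oat hulls, alfalfa meal. Binding constraints: crude fibre and phosphorus.
Solving gives x2 = 0.6859, x4 = 0.2834.
Total cost: 0.15·0.6859 + 0.49·0.2834 = 0.24175.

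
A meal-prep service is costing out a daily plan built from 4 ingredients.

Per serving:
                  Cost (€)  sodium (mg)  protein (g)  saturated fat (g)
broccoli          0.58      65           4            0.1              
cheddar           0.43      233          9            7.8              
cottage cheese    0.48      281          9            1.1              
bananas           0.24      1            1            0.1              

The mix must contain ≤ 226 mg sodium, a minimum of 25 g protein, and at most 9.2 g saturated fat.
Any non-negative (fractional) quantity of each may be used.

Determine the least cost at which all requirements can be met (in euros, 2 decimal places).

Let x1 = servings of broccoli, x2 = servings of cheddar, x3 = servings of cottage cheese, x4 = servings of bananas.
Minimise 0.58x1 + 0.43x2 + 0.48x3 + 0.24x4 s.t.:
  65x1 + 233x2 + 281x3 + 1x4 ≤ 226   (sodium)
  4x1 + 9x2 + 9x3 + 1x4 ≥ 25   (protein)
  0.1x1 + 7.8x2 + 1.1x3 + 0.1x4 ≤ 9.2   (saturated fat)
  x1, x2, x3, x4 ≥ 0.
At the optimum only cheddar, bananas are positive (broccoli, cottage cheese = 0). There the sodium and protein constraints are tight.
Optimal quantities: cheddar = 0.8973 servings, bananas = 16.92 servings.
Hence cost = 0.43·0.8973 + 0.24·16.92 = €4.4466.

€4.45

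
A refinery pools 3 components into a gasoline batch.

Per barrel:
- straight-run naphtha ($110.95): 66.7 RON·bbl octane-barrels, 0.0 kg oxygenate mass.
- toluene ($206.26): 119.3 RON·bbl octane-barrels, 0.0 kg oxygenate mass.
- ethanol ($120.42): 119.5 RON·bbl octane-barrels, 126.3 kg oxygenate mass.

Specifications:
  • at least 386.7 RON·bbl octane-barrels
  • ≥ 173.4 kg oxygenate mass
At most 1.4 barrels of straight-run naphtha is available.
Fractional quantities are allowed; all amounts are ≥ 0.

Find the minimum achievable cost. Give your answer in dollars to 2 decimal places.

$389.68

Let x1 = barrels of straight-run naphtha, x2 = barrels of toluene, x3 = barrels of ethanol.
Minimize 110.95x1 + 206.26x2 + 120.42x3 subject to:
  66.7x1 + 119.3x2 + 119.5x3 ≥ 386.7   (octane-barrels)
  126.3x3 ≥ 173.4   (oxygenate mass)
  x1 ≤ 1.4
  x1, x2, x3 ≥ 0.
The optimal basis is {ethanol}; straight-run naphtha, toluene drop out. The octane-barrels requirement is met with equality.
So ethanol = 3.236 barrels.
Cost = 120.42·3.236 = 389.6791.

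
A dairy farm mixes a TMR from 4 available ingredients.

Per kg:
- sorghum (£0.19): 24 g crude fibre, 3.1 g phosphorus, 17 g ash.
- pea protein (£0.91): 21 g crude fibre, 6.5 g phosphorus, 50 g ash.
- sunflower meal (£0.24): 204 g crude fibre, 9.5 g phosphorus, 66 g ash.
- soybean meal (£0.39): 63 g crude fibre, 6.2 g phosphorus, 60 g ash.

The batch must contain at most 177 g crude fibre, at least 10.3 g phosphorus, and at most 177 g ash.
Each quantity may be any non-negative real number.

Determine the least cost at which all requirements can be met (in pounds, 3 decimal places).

£0.376

Treat it as an LP. Let x1 = kg of sorghum, x2 = kg of pea protein, x3 = kg of sunflower meal, x4 = kg of soybean meal.
Minimise 0.19x1 + 0.91x2 + 0.24x3 + 0.39x4 subject to:
  24x1 + 21x2 + 204x3 + 63x4 ≤ 177   (crude fibre)
  3.1x1 + 6.5x2 + 9.5x3 + 6.2x4 ≥ 10.3   (phosphorus)
  17x1 + 50x2 + 66x3 + 60x4 ≤ 177   (ash)
  x1, x2, x3, x4 ≥ 0.
The minimum-cost mix takes nothing from pea protein, soybean meal — only sorghum, sunflower meal. The crude fibre and phosphorus requirements are met with equality.
Optimal quantities: sorghum = 1.038 kg, sunflower meal = 0.7455 kg.
Cost = 0.19·1.038 + 0.24·0.7455 = 0.37614.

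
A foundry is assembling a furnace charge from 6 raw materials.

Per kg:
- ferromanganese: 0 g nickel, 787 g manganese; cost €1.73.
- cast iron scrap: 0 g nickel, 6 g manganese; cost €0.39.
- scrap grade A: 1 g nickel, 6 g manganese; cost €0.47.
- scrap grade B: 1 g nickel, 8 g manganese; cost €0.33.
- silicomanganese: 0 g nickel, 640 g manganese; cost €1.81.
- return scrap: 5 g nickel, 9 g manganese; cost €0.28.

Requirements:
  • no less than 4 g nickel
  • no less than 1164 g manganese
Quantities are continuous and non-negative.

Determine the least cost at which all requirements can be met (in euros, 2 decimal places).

Let x1 = kg of ferromanganese, x2 = kg of cast iron scrap, x3 = kg of scrap grade A, x4 = kg of scrap grade B, x5 = kg of silicomanganese, x6 = kg of return scrap.
Minimise 1.73x1 + 0.39x2 + 0.47x3 + 0.33x4 + 1.81x5 + 0.28x6 with:
  1x3 + 1x4 + 5x6 ≥ 4   (nickel)
  787x1 + 6x2 + 6x3 + 8x4 + 640x5 + 9x6 ≥ 1164   (manganese)
  x1, x2, x3, x4, x5, x6 ≥ 0.
The cheapest feasible vertex uses only ferromanganese, return scrap; cast iron scrap, scrap grade A, scrap grade B, silicomanganese are not used. Binding constraints: nickel and manganese.
Optimal quantities: ferromanganese = 1.47 kg, return scrap = 0.8 kg.
Objective = 1.73·1.47 + 0.28·0.8 = 2.7671.

€2.77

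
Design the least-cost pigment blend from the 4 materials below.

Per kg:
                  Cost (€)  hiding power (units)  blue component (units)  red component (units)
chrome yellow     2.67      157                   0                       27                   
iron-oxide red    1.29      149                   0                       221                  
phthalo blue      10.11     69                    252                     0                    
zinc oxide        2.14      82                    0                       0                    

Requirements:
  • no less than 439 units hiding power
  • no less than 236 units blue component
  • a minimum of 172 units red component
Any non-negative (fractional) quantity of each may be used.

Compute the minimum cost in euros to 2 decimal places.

Set it up as a linear program. Let x1 = kg of chrome yellow, x2 = kg of iron-oxide red, x3 = kg of phthalo blue, x4 = kg of zinc oxide.
min 2.67x1 + 1.29x2 + 10.11x3 + 2.14x4 with:
  157x1 + 149x2 + 69x3 + 82x4 ≥ 439   (hiding power)
  252x3 ≥ 236   (blue component)
  27x1 + 221x2 ≥ 172   (red component)
  x1, x2, x3, x4 ≥ 0.
At the optimum only iron-oxide red, phthalo blue are positive (chrome yellow, zinc oxide = 0). The hiding power and blue component requirements are met with equality.
So iron-oxide red = 2.513 kg, phthalo blue = 0.9365 kg.
Hence cost = 1.29·2.513 + 10.11·0.9365 = €12.7098.

€12.71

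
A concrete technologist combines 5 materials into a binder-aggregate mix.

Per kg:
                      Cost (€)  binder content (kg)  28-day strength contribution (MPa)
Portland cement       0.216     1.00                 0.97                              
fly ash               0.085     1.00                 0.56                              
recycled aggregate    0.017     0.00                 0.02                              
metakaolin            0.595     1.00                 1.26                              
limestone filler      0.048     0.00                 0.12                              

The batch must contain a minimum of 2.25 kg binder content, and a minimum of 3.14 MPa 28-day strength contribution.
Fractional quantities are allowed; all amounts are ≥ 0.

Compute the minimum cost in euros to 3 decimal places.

€0.477

Treat it as an LP. Let x1 = kg of Portland cement, x2 = kg of fly ash, x3 = kg of recycled aggregate, x4 = kg of metakaolin, x5 = kg of limestone filler.
Minimise 0.216x1 + 0.085x2 + 0.017x3 + 0.595x4 + 0.048x5 s.t.:
  1x1 + 1x2 + 1x4 ≥ 2.25   (binder content)
  0.97x1 + 0.56x2 + 0.02x3 + 1.26x4 + 0.12x5 ≥ 3.14   (28-day strength contribution)
  x1, x2, x3, x4, x5 ≥ 0.
The minimum-cost mix takes nothing from Portland cement, recycled aggregate, metakaolin, limestone filler — only fly ash. The 28-day strength contribution requirement is met with equality.
That vertex is x2 = 5.607.
Cost = 0.085·5.607 = 0.47660.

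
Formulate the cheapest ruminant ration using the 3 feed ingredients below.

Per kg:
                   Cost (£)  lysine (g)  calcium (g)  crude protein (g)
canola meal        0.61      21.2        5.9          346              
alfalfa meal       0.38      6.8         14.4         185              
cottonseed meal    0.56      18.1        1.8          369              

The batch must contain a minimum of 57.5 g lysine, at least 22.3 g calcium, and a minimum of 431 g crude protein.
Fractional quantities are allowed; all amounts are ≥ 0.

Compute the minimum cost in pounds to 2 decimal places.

£1.75

This is a linear program. Let x1 = kg of canola meal, x2 = kg of alfalfa meal, x3 = kg of cottonseed meal.
Minimise 0.61x1 + 0.38x2 + 0.56x3 with:
  21.2x1 + 6.8x2 + 18.1x3 ≥ 57.5   (lysine)
  5.9x1 + 14.4x2 + 1.8x3 ≥ 22.3   (calcium)
  346x1 + 185x2 + 369x3 ≥ 431   (crude protein)
  x1, x2, x3 ≥ 0.
The cheapest feasible vertex uses only canola meal, alfalfa meal; cottonseed meal is not used. There the lysine and calcium constraints are tight.
That vertex is x1 = 2.551, x2 = 0.5035.
Cost = 0.61·2.551 + 0.38·0.5035 = 1.7474.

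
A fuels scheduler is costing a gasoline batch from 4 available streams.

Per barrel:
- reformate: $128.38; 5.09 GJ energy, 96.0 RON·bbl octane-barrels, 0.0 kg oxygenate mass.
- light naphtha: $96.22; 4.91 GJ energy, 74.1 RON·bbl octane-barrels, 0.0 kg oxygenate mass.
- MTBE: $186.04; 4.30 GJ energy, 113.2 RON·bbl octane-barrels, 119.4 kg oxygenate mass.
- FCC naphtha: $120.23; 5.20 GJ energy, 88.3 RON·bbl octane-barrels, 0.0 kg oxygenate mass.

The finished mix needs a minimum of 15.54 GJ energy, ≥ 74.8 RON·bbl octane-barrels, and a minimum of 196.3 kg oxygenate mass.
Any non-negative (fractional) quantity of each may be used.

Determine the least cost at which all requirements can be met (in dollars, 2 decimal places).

$471.86

This is a linear program. Let x1 = barrels of reformate, x2 = barrels of light naphtha, x3 = barrels of MTBE, x4 = barrels of FCC naphtha.
Minimise 128.38x1 + 96.22x2 + 186.04x3 + 120.23x4 s.t.:
  5.09x1 + 4.91x2 + 4.3x3 + 5.2x4 ≥ 15.54   (energy)
  96x1 + 74.1x2 + 113.2x3 + 88.3x4 ≥ 74.8   (octane-barrels)
  119.4x3 ≥ 196.3   (oxygenate mass)
  x1, x2, x3, x4 ≥ 0.
The minimum-cost mix takes nothing from reformate, FCC naphtha — only light naphtha, MTBE. There the energy and oxygenate mass constraints are tight.
So light naphtha = 1.725167 barrels, MTBE = 1.644054 barrels.
Cost = 96.22·1.725167 + 186.04·1.644054 = 471.8554.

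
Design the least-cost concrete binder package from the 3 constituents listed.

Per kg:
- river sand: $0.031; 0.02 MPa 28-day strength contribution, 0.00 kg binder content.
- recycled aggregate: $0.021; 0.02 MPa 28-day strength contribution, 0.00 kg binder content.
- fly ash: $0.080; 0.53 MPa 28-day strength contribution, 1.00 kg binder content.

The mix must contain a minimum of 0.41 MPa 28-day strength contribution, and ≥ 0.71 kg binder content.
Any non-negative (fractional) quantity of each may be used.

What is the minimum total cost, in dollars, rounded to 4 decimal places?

$0.0619

Let x1 = kg of river sand, x2 = kg of recycled aggregate, x3 = kg of fly ash.
min 0.031x1 + 0.021x2 + 0.08x3 with:
  0.02x1 + 0.02x2 + 0.53x3 ≥ 0.41   (28-day strength contribution)
  1x3 ≥ 0.71   (binder content)
  x1, x2, x3 ≥ 0.
The optimal basis is {fly ash}; river sand, recycled aggregate drop out. Binding constraint: 28-day strength contribution.
Optimal quantities: fly ash = 0.7736 kg.
Objective = 0.08·0.7736 = 0.061888.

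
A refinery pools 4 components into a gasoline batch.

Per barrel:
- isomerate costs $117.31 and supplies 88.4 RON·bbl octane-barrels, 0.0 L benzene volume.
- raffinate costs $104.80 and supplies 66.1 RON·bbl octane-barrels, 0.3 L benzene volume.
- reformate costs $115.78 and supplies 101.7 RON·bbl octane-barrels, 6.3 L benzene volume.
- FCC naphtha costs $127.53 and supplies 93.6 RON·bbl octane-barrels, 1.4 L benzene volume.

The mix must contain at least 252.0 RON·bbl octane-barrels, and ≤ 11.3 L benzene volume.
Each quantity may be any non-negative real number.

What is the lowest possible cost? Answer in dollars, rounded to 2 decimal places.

This is a linear program. Let x1 = barrels of isomerate, x2 = barrels of raffinate, x3 = barrels of reformate, x4 = barrels of FCC naphtha.
Minimise 117.31x1 + 104.8x2 + 115.78x3 + 127.53x4 with:
  88.4x1 + 66.1x2 + 101.7x3 + 93.6x4 ≥ 252   (octane-barrels)
  0.3x2 + 6.3x3 + 1.4x4 ≤ 11.3   (benzene volume)
  x1, x2, x3, x4 ≥ 0.
The cheapest feasible vertex uses only isomerate, reformate; raffinate, FCC naphtha are not used. Binding constraints: octane-barrels and benzene volume.
So isomerate = 0.787169 barrels, reformate = 1.79365 barrels.
Hence cost = 117.31·0.787169 + 115.78·1.79365 = $300.0116.

$300.01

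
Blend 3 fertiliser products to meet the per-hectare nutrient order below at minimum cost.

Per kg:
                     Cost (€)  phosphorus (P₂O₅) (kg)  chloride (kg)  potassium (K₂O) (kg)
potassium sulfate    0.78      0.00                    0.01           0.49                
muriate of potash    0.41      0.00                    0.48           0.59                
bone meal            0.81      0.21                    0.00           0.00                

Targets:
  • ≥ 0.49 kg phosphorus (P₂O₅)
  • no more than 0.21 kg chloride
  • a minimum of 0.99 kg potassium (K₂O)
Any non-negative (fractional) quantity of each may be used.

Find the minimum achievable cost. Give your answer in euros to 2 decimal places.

Let x1 = kg of potassium sulfate, x2 = kg of muriate of potash, x3 = kg of bone meal.
min 0.78x1 + 0.41x2 + 0.81x3 s.t.:
  0.21x3 ≥ 0.49   (phosphorus (P₂O₅))
  0.01x1 + 0.48x2 ≤ 0.21   (chloride)
  0.49x1 + 0.59x2 ≥ 0.99   (potassium (K₂O))
  x1, x2, x3 ≥ 0.
The optimal mix uses every input. Binding constraints: phosphorus (P₂O₅), chloride, potassium (K₂O).
Solving gives x1 = 1.532, x2 = 0.4056, x3 = 2.333.
Objective = 0.78·1.532 + 0.41·0.4056 + 0.81·2.333 = 3.2510.

€3.25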